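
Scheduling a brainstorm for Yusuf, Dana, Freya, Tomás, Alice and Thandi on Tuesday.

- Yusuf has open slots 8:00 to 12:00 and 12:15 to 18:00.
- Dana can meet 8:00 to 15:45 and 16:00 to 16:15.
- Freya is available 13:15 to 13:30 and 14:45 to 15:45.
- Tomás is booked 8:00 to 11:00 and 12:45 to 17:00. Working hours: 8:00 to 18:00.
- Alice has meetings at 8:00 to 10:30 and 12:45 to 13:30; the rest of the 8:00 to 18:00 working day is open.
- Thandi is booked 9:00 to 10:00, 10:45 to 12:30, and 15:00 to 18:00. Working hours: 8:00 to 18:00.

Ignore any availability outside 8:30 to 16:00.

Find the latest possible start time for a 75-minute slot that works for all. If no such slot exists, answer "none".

Tomás free within 08:00–18:00: 11:00–12:45, 17:00–18:00.
Alice free within 08:00–18:00: 10:30–12:45, 13:30–18:00.
Thandi free within 08:00–18:00: 08:00–09:00, 10:00–10:45, 12:30–15:00.
Yusuf ∩ Dana: 08:00–12:00, 12:15–15:45, 16:00–16:15.
Yusuf ∩ Dana ∩ Freya: 13:15–13:30, 14:45–15:45.
Yusuf ∩ Dana ∩ Freya ∩ Tomás: (none).
Yusuf ∩ Dana ∩ Freya ∩ Tomás ∩ Alice: (none).
Yusuf ∩ Dana ∩ Freya ∩ Tomás ∩ Alice ∩ Thandi: (none).
Restricted to 08:30–16:00: (none).
Windows ≥ 75 min: (none).

none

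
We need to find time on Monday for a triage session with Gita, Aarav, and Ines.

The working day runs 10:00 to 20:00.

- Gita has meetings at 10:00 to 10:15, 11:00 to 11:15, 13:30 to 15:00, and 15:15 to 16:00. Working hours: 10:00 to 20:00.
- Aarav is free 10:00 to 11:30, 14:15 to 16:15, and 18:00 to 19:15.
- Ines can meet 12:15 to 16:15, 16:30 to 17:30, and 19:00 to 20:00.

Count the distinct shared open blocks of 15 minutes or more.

Gita free within 10:00–20:00: 10:15–11:00, 11:15–13:30, 15:00–15:15, 16:00–20:00.
Gita ∩ Aarav: 10:15–11:00, 11:15–11:30, 15:00–15:15, 16:00–16:15, 18:00–19:15.
Gita ∩ Aarav ∩ Ines: 15:00–15:15, 16:00–16:15, 19:00–19:15.
Windows ≥ 15 min: 15:00–15:15, 16:00–16:15, 19:00–19:15.
That's 3 windows.

3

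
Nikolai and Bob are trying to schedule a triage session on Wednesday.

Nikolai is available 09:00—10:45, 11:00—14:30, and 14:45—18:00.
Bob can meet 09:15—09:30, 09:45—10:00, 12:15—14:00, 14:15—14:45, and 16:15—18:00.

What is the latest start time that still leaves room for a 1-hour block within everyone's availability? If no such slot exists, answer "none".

17:00

Nikolai ∩ Bob: 09:15–09:30, 09:45–10:00, 12:15–14:00, 14:15–14:30, 16:15–18:00.
Windows ≥ 60 min: 12:15–14:00, 16:15–18:00.
Latest start in the last window 16:15–18:00 is 18:00 − 60 min = 17:00.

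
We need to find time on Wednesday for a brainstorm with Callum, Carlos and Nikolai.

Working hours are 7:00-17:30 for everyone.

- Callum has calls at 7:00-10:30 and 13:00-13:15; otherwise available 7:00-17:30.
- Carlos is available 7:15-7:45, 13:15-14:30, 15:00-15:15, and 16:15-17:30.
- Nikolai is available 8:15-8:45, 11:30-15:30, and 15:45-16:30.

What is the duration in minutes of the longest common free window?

Callum free within 07:00–17:30: 10:30–13:00, 13:15–17:30.
Callum ∩ Carlos: 13:15–14:30, 15:00–15:15, 16:15–17:30.
Callum ∩ Carlos ∩ Nikolai: 13:15–14:30, 15:00–15:15, 16:15–16:30.
Common window lengths: 75, 15, 15 min; longest is 75.

75 minutes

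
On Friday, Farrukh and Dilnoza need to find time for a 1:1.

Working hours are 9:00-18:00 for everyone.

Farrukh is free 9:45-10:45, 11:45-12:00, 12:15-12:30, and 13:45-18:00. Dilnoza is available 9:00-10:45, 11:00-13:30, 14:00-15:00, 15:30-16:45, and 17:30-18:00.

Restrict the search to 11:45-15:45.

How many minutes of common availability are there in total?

Farrukh ∩ Dilnoza: 09:45–10:45, 11:45–12:00, 12:15–12:30, 14:00–15:00, 15:30–16:45, 17:30–18:00.
Restricted to 11:45–15:45: 11:45–12:00, 12:15–12:30, 14:00–15:00, 15:30–15:45.
Total common minutes: 15 + 15 + 60 + 15 = 105.

105 minutes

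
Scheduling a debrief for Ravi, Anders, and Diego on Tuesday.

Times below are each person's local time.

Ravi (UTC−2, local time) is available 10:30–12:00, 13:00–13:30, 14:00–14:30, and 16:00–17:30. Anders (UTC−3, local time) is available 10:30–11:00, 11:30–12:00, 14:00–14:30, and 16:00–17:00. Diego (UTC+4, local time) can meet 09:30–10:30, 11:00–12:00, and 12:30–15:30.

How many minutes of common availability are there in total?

Ravi → UTC: 12:30–14:00, 15:00–15:30, 16:00–16:30, 18:00–19:30.
Anders → UTC: 13:30–14:00, 14:30–15:00, 17:00–17:30, 19:00–20:00.
Diego → UTC: 05:30–06:30, 07:00–08:00, 08:30–11:30.
Ravi ∩ Anders: 13:30–14:00, 19:00–19:30.
Ravi ∩ Anders ∩ Diego: (none).
Total common minutes: 0.

0 minutes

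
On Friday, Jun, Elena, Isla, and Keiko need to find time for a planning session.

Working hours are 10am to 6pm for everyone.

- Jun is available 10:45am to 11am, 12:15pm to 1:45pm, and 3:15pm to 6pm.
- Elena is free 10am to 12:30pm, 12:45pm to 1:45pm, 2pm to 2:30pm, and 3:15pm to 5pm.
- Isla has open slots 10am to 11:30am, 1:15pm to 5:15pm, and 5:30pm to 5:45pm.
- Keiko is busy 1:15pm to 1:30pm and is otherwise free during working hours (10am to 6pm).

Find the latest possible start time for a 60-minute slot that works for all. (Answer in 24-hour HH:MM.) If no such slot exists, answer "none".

16:00

Keiko free within 10:00–18:00: 10:00–13:15, 13:30–18:00.
Jun ∩ Elena: 10:45–11:00, 12:15–12:30, 12:45–13:45, 15:15–17:00.
Jun ∩ Elena ∩ Isla: 10:45–11:00, 13:15–13:45, 15:15–17:00.
Jun ∩ Elena ∩ Isla ∩ Keiko: 10:45–11:00, 13:30–13:45, 15:15–17:00.
Windows ≥ 60 min: 15:15–17:00.
Latest start in the last window 15:15–17:00 is 17:00 − 60 min = 16:00.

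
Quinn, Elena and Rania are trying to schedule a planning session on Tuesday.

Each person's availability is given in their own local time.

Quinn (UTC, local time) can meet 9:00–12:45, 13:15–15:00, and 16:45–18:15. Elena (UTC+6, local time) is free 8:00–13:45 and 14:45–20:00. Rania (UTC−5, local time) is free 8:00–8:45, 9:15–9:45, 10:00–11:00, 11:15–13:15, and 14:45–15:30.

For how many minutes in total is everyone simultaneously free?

Quinn → UTC: 09:00–12:45, 13:15–15:00, 16:45–18:15.
Elena → UTC: 02:00–07:45, 08:45–14:00.
Rania → UTC: 13:00–13:45, 14:15–14:45, 15:00–16:00, 16:15–18:15, 19:45–20:30.
Quinn ∩ Elena: 09:00–12:45, 13:15–14:00.
Quinn ∩ Elena ∩ Rania: 13:15–13:45.
Total common minutes: 30.

30 minutes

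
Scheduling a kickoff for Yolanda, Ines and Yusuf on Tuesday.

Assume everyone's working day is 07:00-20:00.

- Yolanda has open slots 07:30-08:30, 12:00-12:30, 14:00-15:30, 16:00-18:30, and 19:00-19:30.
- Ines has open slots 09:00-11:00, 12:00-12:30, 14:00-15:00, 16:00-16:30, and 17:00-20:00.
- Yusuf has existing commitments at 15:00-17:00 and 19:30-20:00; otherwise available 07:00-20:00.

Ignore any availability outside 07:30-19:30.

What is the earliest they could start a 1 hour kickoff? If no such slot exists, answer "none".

14:00

Yusuf free within 07:00–20:00: 07:00–15:00, 17:00–19:30.
Yolanda ∩ Ines: 12:00–12:30, 14:00–15:00, 16:00–16:30, 17:00–18:30, 19:00–19:30.
Yolanda ∩ Ines ∩ Yusuf: 12:00–12:30, 14:00–15:00, 17:00–18:30, 19:00–19:30.
Restricted to 07:30–19:30: 12:00–12:30, 14:00–15:00, 17:00–18:30, 19:00–19:30.
Windows ≥ 60 min: 14:00–15:00, 17:00–18:30.
Earliest such window starts at 14:00.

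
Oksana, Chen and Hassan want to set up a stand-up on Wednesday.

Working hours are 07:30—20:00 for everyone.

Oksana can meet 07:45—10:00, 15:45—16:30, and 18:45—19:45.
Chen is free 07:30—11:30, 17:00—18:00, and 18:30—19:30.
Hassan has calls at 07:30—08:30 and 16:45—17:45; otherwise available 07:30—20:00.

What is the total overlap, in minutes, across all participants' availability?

Hassan free within 07:30–20:00: 08:30–16:45, 17:45–20:00.
Oksana ∩ Chen: 07:45–10:00, 18:45–19:30.
Oksana ∩ Chen ∩ Hassan: 08:30–10:00, 18:45–19:30.
Total common minutes: 90 + 45 = 135.

135 minutes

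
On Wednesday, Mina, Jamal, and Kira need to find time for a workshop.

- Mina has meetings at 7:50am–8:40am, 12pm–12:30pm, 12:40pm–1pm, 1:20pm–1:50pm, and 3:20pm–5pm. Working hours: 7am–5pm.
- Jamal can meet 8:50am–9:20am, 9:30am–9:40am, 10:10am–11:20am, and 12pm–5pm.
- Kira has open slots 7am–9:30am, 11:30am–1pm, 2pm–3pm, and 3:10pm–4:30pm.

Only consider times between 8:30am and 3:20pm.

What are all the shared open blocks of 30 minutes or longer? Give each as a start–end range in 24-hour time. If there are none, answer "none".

08:50–09:20, 14:00–15:00

Mina free within 07:00–17:00: 07:00–07:50, 08:40–12:00, 12:30–12:40, 13:00–13:20, 13:50–15:20.
Mina ∩ Jamal: 08:50–09:20, 09:30–09:40, 10:10–11:20, 12:30–12:40, 13:00–13:20, 13:50–15:20.
Mina ∩ Jamal ∩ Kira: 08:50–09:20, 12:30–12:40, 14:00–15:00, 15:10–15:20.
Restricted to 08:30–15:20: 08:50–09:20, 12:30–12:40, 14:00–15:00, 15:10–15:20.
Windows ≥ 30 min: 08:50–09:20, 14:00–15:00.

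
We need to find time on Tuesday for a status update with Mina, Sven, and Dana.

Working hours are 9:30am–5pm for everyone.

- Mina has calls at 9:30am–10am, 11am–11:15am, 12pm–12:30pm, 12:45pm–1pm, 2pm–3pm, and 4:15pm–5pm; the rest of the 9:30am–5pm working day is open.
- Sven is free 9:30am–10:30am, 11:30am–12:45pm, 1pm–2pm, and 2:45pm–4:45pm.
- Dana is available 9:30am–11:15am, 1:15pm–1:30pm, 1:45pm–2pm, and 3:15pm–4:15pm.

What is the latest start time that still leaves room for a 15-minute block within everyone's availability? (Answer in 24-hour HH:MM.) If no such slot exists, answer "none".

Mina free within 09:30–17:00: 10:00–11:00, 11:15–12:00, 12:30–12:45, 13:00–14:00, 15:00–16:15.
Mina ∩ Sven: 10:00–10:30, 11:30–12:00, 12:30–12:45, 13:00–14:00, 15:00–16:15.
Mina ∩ Sven ∩ Dana: 10:00–10:30, 13:15–13:30, 13:45–14:00, 15:15–16:15.
Windows ≥ 15 min: 10:00–10:30, 13:15–13:30, 13:45–14:00, 15:15–16:15.
Latest start in the last window 15:15–16:15 is 16:15 − 15 min = 16:00.

16:00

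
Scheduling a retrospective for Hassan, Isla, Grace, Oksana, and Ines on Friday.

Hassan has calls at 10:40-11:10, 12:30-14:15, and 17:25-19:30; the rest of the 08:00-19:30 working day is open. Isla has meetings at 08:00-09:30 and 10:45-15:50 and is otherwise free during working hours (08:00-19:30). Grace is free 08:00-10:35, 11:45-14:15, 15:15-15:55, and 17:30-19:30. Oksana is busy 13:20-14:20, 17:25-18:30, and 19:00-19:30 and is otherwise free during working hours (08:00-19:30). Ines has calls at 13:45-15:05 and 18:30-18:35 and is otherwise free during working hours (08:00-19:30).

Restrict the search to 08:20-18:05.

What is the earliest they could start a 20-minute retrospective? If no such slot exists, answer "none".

09:30

Hassan free within 08:00–19:30: 08:00–10:40, 11:10–12:30, 14:15–17:25.
Isla free within 08:00–19:30: 09:30–10:45, 15:50–19:30.
Oksana free within 08:00–19:30: 08:00–13:20, 14:20–17:25, 18:30–19:00.
Ines free within 08:00–19:30: 08:00–13:45, 15:05–18:30, 18:35–19:30.
Hassan ∩ Isla: 09:30–10:40, 15:50–17:25.
Hassan ∩ Isla ∩ Grace: 09:30–10:35, 15:50–15:55.
Hassan ∩ Isla ∩ Grace ∩ Oksana: 09:30–10:35, 15:50–15:55.
Hassan ∩ Isla ∩ Grace ∩ Oksana ∩ Ines: 09:30–10:35, 15:50–15:55.
Restricted to 08:20–18:05: 09:30–10:35, 15:50–15:55.
Windows ≥ 20 min: 09:30–10:35.
Earliest such window starts at 09:30.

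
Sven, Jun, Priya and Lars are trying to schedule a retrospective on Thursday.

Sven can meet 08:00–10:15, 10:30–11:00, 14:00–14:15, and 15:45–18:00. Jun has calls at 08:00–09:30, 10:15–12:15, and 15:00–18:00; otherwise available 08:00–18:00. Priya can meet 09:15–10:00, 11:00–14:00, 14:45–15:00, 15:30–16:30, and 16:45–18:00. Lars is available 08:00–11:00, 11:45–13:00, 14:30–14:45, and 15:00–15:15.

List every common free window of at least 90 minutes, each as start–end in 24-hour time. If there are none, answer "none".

Jun free within 08:00–18:00: 09:30–10:15, 12:15–15:00.
Sven ∩ Jun: 09:30–10:15, 14:00–14:15.
Sven ∩ Jun ∩ Priya: 09:30–10:00.
Sven ∩ Jun ∩ Priya ∩ Lars: 09:30–10:00.
Windows ≥ 90 min: (none).

none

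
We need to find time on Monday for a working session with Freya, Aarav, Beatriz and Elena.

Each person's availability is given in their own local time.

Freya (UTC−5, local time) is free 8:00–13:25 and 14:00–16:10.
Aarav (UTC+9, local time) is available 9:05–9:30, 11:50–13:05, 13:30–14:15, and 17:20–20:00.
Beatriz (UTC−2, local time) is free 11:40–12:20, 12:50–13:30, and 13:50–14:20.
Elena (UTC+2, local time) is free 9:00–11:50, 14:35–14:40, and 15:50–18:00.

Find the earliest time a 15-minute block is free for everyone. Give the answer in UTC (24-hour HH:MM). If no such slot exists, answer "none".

Freya → UTC: 13:00–18:25, 19:00–21:10.
Aarav → UTC: 00:05–00:30, 02:50–04:05, 04:30–05:15, 08:20–11:00.
Beatriz → UTC: 13:40–14:20, 14:50–15:30, 15:50–16:20.
Elena → UTC: 07:00–09:50, 12:35–12:40, 13:50–16:00.
Freya ∩ Aarav: (none).
Freya ∩ Aarav ∩ Beatriz: (none).
Freya ∩ Aarav ∩ Beatriz ∩ Elena: (none).
Windows ≥ 15 min: (none).

none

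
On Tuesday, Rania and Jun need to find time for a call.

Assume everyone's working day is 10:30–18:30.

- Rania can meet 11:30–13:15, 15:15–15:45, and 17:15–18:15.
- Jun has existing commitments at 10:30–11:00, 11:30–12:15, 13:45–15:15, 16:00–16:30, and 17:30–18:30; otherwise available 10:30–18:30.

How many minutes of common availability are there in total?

Jun free within 10:30–18:30: 11:00–11:30, 12:15–13:45, 15:15–16:00, 16:30–17:30.
Rania ∩ Jun: 12:15–13:15, 15:15–15:45, 17:15–17:30.
Total common minutes: 60 + 30 + 15 = 105.

105 minutes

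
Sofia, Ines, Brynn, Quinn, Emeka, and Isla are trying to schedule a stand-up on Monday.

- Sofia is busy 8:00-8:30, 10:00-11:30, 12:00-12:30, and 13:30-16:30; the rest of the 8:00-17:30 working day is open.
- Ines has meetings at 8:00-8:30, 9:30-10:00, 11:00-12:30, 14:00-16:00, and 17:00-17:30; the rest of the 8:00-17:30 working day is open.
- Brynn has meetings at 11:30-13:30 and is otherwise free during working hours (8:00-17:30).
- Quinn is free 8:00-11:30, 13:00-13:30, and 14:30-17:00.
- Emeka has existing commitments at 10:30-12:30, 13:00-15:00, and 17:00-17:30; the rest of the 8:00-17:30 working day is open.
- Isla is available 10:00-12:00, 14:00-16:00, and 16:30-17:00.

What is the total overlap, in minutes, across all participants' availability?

30 minutes

Sofia free within 08:00–17:30: 08:30–10:00, 11:30–12:00, 12:30–13:30, 16:30–17:30.
Ines free within 08:00–17:30: 08:30–09:30, 10:00–11:00, 12:30–14:00, 16:00–17:00.
Brynn free within 08:00–17:30: 08:00–11:30, 13:30–17:30.
Emeka free within 08:00–17:30: 08:00–10:30, 12:30–13:00, 15:00–17:00.
Sofia ∩ Ines: 08:30–09:30, 12:30–13:30, 16:30–17:00.
Sofia ∩ Ines ∩ Brynn: 08:30–09:30, 16:30–17:00.
Sofia ∩ Ines ∩ Brynn ∩ Quinn: 08:30–09:30, 16:30–17:00.
Sofia ∩ Ines ∩ Brynn ∩ Quinn ∩ Emeka: 08:30–09:30, 16:30–17:00.
Sofia ∩ Ines ∩ Brynn ∩ Quinn ∩ Emeka ∩ Isla: 16:30–17:00.
Total common minutes: 30.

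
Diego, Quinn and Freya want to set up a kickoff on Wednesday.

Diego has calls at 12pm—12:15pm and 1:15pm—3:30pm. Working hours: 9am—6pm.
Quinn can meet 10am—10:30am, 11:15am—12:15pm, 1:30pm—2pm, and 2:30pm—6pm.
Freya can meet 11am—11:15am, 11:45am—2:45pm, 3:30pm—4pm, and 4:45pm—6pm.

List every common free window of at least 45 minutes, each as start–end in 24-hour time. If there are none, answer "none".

Diego free within 09:00–18:00: 09:00–12:00, 12:15–13:15, 15:30–18:00.
Diego ∩ Quinn: 10:00–10:30, 11:15–12:00, 15:30–18:00.
Diego ∩ Quinn ∩ Freya: 11:45–12:00, 15:30–16:00, 16:45–18:00.
Windows ≥ 45 min: 16:45–18:00.

16:45–18:00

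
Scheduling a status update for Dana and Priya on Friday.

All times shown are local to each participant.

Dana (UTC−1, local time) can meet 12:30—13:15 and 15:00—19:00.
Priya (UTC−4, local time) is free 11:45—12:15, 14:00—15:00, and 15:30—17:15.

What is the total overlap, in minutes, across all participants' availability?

Dana → UTC: 13:30–14:15, 16:00–20:00.
Priya → UTC: 15:45–16:15, 18:00–19:00, 19:30–21:15.
Dana ∩ Priya: 16:00–16:15, 18:00–19:00, 19:30–20:00.
Total common minutes: 15 + 60 + 30 = 105.

105 minutes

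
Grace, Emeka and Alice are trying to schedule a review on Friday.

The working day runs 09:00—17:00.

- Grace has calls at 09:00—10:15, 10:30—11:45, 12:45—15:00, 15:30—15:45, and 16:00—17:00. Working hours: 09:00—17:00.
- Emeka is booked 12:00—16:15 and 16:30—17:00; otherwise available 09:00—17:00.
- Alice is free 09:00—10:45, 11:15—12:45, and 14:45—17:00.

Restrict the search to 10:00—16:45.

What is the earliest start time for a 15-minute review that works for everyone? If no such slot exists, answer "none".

10:15

Grace free within 09:00–17:00: 10:15–10:30, 11:45–12:45, 15:00–15:30, 15:45–16:00.
Emeka free within 09:00–17:00: 09:00–12:00, 16:15–16:30.
Grace ∩ Emeka: 10:15–10:30, 11:45–12:00.
Grace ∩ Emeka ∩ Alice: 10:15–10:30, 11:45–12:00.
Restricted to 10:00–16:45: 10:15–10:30, 11:45–12:00.
Windows ≥ 15 min: 10:15–10:30, 11:45–12:00.
Earliest such window starts at 10:15.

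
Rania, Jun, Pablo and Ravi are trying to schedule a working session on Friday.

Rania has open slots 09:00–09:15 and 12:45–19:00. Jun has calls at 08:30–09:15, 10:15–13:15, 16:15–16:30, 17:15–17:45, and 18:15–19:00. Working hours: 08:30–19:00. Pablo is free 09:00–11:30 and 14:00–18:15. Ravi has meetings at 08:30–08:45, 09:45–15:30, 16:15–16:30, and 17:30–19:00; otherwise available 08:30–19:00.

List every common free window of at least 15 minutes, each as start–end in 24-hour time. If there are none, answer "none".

Jun free within 08:30–19:00: 09:15–10:15, 13:15–16:15, 16:30–17:15, 17:45–18:15.
Ravi free within 08:30–19:00: 08:45–09:45, 15:30–16:15, 16:30–17:30.
Rania ∩ Jun: 13:15–16:15, 16:30–17:15, 17:45–18:15.
Rania ∩ Jun ∩ Pablo: 14:00–16:15, 16:30–17:15, 17:45–18:15.
Rania ∩ Jun ∩ Pablo ∩ Ravi: 15:30–16:15, 16:30–17:15.
Windows ≥ 15 min: 15:30–16:15, 16:30–17:15.

15:30–16:15, 16:30–17:15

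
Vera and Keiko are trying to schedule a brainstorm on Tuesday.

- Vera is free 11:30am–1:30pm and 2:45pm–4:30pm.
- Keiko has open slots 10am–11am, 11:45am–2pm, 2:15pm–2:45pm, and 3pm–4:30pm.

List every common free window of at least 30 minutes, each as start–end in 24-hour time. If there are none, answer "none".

Vera ∩ Keiko: 11:45–13:30, 15:00–16:30.
Windows ≥ 30 min: 11:45–13:30, 15:00–16:30.

11:45–13:30, 15:00–16:30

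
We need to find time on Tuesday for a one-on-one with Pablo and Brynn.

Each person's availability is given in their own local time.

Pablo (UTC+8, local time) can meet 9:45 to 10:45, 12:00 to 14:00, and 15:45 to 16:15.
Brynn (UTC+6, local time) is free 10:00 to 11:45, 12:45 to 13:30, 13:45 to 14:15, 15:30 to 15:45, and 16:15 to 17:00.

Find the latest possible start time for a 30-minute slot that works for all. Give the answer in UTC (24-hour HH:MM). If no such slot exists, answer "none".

Pablo → UTC: 01:45–02:45, 04:00–06:00, 07:45–08:15.
Brynn → UTC: 04:00–05:45, 06:45–07:30, 07:45–08:15, 09:30–09:45, 10:15–11:00.
Pablo ∩ Brynn: 04:00–05:45, 07:45–08:15.
Windows ≥ 30 min: 04:00–05:45, 07:45–08:15.
Latest start in the last window 07:45–08:15 is 08:15 − 30 min = 07:45.

07:45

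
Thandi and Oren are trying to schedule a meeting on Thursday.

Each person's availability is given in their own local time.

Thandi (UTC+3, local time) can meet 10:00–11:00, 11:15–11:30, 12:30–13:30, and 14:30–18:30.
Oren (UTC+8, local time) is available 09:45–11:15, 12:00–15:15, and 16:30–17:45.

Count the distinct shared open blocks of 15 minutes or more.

2

Thandi → UTC: 07:00–08:00, 08:15–08:30, 09:30–10:30, 11:30–15:30.
Oren → UTC: 01:45–03:15, 04:00–07:15, 08:30–09:45.
Thandi ∩ Oren: 07:00–07:15, 09:30–09:45.
Windows ≥ 15 min: 07:00–07:15, 09:30–09:45.
That's 2 windows.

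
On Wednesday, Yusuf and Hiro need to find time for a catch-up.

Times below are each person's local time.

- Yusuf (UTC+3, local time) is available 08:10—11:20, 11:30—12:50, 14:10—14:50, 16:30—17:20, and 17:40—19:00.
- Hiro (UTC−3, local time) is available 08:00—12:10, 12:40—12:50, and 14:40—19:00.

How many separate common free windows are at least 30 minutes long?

3

Yusuf → UTC: 05:10–08:20, 08:30–09:50, 11:10–11:50, 13:30–14:20, 14:40–16:00.
Hiro → UTC: 11:00–15:10, 15:40–15:50, 17:40–22:00.
Yusuf ∩ Hiro: 11:10–11:50, 13:30–14:20, 14:40–15:10, 15:40–15:50.
Windows ≥ 30 min: 11:10–11:50, 13:30–14:20, 14:40–15:10.
That's 3 windows.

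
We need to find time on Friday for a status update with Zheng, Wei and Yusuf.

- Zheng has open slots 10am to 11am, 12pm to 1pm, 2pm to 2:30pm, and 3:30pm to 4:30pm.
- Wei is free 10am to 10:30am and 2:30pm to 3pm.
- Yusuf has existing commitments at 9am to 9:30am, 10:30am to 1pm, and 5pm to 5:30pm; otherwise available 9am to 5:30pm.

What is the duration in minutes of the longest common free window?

30 minutes

Yusuf free within 09:00–17:30: 09:30–10:30, 13:00–17:00.
Zheng ∩ Wei: 10:00–10:30.
Zheng ∩ Wei ∩ Yusuf: 10:00–10:30.
Single common window of 30 minutes.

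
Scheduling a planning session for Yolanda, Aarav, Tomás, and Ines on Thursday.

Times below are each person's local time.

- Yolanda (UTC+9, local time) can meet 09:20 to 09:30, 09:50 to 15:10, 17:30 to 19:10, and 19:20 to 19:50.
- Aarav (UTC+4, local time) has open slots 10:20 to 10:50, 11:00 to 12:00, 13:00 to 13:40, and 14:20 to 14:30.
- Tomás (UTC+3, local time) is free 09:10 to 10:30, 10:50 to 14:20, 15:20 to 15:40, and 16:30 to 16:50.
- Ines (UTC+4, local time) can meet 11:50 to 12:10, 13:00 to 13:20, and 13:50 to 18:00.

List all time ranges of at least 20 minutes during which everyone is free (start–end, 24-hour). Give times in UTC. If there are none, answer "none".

Yolanda → UTC: 00:20–00:30, 00:50–06:10, 08:30–10:10, 10:20–10:50.
Aarav → UTC: 06:20–06:50, 07:00–08:00, 09:00–09:40, 10:20–10:30.
Tomás → UTC: 06:10–07:30, 07:50–11:20, 12:20–12:40, 13:30–13:50.
Ines → UTC: 07:50–08:10, 09:00–09:20, 09:50–14:00.
Yolanda ∩ Aarav: 09:00–09:40, 10:20–10:30.
Yolanda ∩ Aarav ∩ Tomás: 09:00–09:40, 10:20–10:30.
Yolanda ∩ Aarav ∩ Tomás ∩ Ines: 09:00–09:20, 10:20–10:30.
Windows ≥ 20 min: 09:00–09:20.

09:00–09:20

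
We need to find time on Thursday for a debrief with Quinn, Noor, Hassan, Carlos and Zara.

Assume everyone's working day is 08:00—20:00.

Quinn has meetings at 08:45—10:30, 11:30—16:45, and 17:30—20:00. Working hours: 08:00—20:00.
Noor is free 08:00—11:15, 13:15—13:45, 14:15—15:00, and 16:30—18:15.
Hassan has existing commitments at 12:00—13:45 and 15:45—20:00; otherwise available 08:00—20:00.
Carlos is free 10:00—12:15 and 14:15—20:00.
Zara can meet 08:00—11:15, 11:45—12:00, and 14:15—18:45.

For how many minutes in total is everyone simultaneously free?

Quinn free within 08:00–20:00: 08:00–08:45, 10:30–11:30, 16:45–17:30.
Hassan free within 08:00–20:00: 08:00–12:00, 13:45–15:45.
Quinn ∩ Noor: 08:00–08:45, 10:30–11:15, 16:45–17:30.
Quinn ∩ Noor ∩ Hassan: 08:00–08:45, 10:30–11:15.
Quinn ∩ Noor ∩ Hassan ∩ Carlos: 10:30–11:15.
Quinn ∩ Noor ∩ Hassan ∩ Carlos ∩ Zara: 10:30–11:15.
Total common minutes: 45.

45 minutes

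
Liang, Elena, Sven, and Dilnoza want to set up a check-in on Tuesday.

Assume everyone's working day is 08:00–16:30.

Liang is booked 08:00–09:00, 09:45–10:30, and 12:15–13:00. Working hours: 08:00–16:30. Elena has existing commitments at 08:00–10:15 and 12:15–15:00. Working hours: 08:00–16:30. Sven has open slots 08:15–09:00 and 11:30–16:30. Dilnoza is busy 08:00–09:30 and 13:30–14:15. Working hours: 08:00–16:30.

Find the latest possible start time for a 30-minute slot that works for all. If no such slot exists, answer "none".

Liang free within 08:00–16:30: 09:00–09:45, 10:30–12:15, 13:00–16:30.
Elena free within 08:00–16:30: 10:15–12:15, 15:00–16:30.
Dilnoza free within 08:00–16:30: 09:30–13:30, 14:15–16:30.
Liang ∩ Elena: 10:30–12:15, 15:00–16:30.
Liang ∩ Elena ∩ Sven: 11:30–12:15, 15:00–16:30.
Liang ∩ Elena ∩ Sven ∩ Dilnoza: 11:30–12:15, 15:00–16:30.
Windows ≥ 30 min: 11:30–12:15, 15:00–16:30.
Latest start in the last window 15:00–16:30 is 16:30 − 30 min = 16:00.

16:00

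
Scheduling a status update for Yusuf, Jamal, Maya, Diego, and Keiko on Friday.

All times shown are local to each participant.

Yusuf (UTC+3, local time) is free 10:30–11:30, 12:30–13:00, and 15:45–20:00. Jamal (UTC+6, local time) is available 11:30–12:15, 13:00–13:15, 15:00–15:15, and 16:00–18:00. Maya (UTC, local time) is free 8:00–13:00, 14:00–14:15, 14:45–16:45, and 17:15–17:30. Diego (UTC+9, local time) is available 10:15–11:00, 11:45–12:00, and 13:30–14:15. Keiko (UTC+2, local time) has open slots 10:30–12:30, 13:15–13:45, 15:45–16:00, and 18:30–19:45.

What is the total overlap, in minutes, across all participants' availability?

Yusuf → UTC: 07:30–08:30, 09:30–10:00, 12:45–17:00.
Jamal → UTC: 05:30–06:15, 07:00–07:15, 09:00–09:15, 10:00–12:00.
Maya → UTC: 08:00–13:00, 14:00–14:15, 14:45–16:45, 17:15–17:30.
Diego → UTC: 01:15–02:00, 02:45–03:00, 04:30–05:15.
Keiko → UTC: 08:30–10:30, 11:15–11:45, 13:45–14:00, 16:30–17:45.
Yusuf ∩ Jamal: (none).
Yusuf ∩ Jamal ∩ Maya: (none).
Yusuf ∩ Jamal ∩ Maya ∩ Diego: (none).
Yusuf ∩ Jamal ∩ Maya ∩ Diego ∩ Keiko: (none).
Total common minutes: 0.

0 minutes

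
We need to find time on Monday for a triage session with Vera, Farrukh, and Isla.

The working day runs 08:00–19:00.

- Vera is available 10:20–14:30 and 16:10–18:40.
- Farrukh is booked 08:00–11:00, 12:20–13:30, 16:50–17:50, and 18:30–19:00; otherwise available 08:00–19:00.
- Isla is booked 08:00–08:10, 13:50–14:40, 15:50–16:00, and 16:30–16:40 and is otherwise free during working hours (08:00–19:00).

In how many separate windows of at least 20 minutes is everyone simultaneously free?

4

Farrukh free within 08:00–19:00: 11:00–12:20, 13:30–16:50, 17:50–18:30.
Isla free within 08:00–19:00: 08:10–13:50, 14:40–15:50, 16:00–16:30, 16:40–19:00.
Vera ∩ Farrukh: 11:00–12:20, 13:30–14:30, 16:10–16:50, 17:50–18:30.
Vera ∩ Farrukh ∩ Isla: 11:00–12:20, 13:30–13:50, 16:10–16:30, 16:40–16:50, 17:50–18:30.
Windows ≥ 20 min: 11:00–12:20, 13:30–13:50, 16:10–16:30, 17:50–18:30.
That's 4 windows.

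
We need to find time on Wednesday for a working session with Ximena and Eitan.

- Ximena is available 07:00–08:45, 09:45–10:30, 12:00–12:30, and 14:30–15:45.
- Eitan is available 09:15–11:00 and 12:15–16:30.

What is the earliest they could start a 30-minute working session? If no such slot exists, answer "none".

09:45

Ximena ∩ Eitan: 09:45–10:30, 12:15–12:30, 14:30–15:45.
Windows ≥ 30 min: 09:45–10:30, 14:30–15:45.
Earliest such window starts at 09:45.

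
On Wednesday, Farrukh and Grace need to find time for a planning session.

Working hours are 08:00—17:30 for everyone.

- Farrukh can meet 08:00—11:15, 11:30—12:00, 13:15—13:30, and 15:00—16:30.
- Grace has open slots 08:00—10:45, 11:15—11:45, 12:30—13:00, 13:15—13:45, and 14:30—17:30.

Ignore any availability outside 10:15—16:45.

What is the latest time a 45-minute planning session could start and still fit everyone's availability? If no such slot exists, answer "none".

Farrukh ∩ Grace: 08:00–10:45, 11:30–11:45, 13:15–13:30, 15:00–16:30.
Restricted to 10:15–16:45: 10:15–10:45, 11:30–11:45, 13:15–13:30, 15:00–16:30.
Windows ≥ 45 min: 15:00–16:30.
Latest start in the last window 15:00–16:30 is 16:30 − 45 min = 15:45.

15:45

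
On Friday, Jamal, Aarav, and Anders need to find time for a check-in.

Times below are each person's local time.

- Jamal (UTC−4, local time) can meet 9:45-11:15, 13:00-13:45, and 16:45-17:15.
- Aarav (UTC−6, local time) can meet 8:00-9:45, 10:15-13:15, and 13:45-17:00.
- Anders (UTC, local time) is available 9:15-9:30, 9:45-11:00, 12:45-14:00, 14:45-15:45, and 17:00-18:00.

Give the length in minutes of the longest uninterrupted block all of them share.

Jamal → UTC: 13:45–15:15, 17:00–17:45, 20:45–21:15.
Aarav → UTC: 14:00–15:45, 16:15–19:15, 19:45–23:00.
Anders → UTC: 09:15–09:30, 09:45–11:00, 12:45–14:00, 14:45–15:45, 17:00–18:00.
Jamal ∩ Aarav: 14:00–15:15, 17:00–17:45, 20:45–21:15.
Jamal ∩ Aarav ∩ Anders: 14:45–15:15, 17:00–17:45.
Common window lengths: 30, 45 min; longest is 45.

45 minutes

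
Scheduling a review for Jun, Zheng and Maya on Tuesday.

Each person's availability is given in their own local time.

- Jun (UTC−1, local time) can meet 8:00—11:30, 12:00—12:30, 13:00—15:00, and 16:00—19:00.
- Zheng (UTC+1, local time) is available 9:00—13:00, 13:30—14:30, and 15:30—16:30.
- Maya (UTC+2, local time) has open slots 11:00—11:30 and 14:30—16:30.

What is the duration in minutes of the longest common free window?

Jun → UTC: 09:00–12:30, 13:00–13:30, 14:00–16:00, 17:00–20:00.
Zheng → UTC: 08:00–12:00, 12:30–13:30, 14:30–15:30.
Maya → UTC: 09:00–09:30, 12:30–14:30.
Jun ∩ Zheng: 09:00–12:00, 13:00–13:30, 14:30–15:30.
Jun ∩ Zheng ∩ Maya: 09:00–09:30, 13:00–13:30.
Common window lengths: 30, 30 min; longest is 30.

30 minutes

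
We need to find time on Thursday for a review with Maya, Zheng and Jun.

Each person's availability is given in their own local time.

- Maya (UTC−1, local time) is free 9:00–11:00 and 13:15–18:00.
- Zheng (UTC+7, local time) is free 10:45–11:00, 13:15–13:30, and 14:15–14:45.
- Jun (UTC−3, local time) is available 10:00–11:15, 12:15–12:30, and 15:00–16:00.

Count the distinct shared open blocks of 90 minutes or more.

0

Maya → UTC: 10:00–12:00, 14:15–19:00.
Zheng → UTC: 03:45–04:00, 06:15–06:30, 07:15–07:45.
Jun → UTC: 13:00–14:15, 15:15–15:30, 18:00–19:00.
Maya ∩ Zheng: (none).
Maya ∩ Zheng ∩ Jun: (none).
Windows ≥ 90 min: (none).
That's 0 windows.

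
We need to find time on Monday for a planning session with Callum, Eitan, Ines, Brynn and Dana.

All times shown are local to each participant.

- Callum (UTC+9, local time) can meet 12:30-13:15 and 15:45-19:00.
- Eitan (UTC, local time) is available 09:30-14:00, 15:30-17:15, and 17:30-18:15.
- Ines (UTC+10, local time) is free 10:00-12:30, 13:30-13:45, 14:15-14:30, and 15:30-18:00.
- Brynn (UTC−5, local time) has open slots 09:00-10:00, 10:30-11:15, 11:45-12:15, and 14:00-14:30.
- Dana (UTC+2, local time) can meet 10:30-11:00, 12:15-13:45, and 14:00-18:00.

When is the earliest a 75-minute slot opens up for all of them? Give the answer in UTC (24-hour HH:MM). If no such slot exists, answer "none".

none

Callum → UTC: 03:30–04:15, 06:45–10:00.
Eitan → UTC: 09:30–14:00, 15:30–17:15, 17:30–18:15.
Ines → UTC: 00:00–02:30, 03:30–03:45, 04:15–04:30, 05:30–08:00.
Brynn → UTC: 14:00–15:00, 15:30–16:15, 16:45–17:15, 19:00–19:30.
Dana → UTC: 08:30–09:00, 10:15–11:45, 12:00–16:00.
Callum ∩ Eitan: 09:30–10:00.
Callum ∩ Eitan ∩ Ines: (none).
Callum ∩ Eitan ∩ Ines ∩ Brynn: (none).
Callum ∩ Eitan ∩ Ines ∩ Brynn ∩ Dana: (none).
Windows ≥ 75 min: (none).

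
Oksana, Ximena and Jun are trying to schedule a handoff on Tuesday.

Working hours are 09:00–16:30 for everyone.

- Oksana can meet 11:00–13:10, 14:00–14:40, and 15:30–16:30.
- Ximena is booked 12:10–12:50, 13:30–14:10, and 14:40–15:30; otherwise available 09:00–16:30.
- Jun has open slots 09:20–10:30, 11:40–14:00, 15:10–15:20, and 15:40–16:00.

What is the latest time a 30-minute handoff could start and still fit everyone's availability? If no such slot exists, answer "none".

Ximena free within 09:00–16:30: 09:00–12:10, 12:50–13:30, 14:10–14:40, 15:30–16:30.
Oksana ∩ Ximena: 11:00–12:10, 12:50–13:10, 14:10–14:40, 15:30–16:30.
Oksana ∩ Ximena ∩ Jun: 11:40–12:10, 12:50–13:10, 15:40–16:00.
Windows ≥ 30 min: 11:40–12:10.
Latest start in the last window 11:40–12:10 is 12:10 − 30 min = 11:40.

11:40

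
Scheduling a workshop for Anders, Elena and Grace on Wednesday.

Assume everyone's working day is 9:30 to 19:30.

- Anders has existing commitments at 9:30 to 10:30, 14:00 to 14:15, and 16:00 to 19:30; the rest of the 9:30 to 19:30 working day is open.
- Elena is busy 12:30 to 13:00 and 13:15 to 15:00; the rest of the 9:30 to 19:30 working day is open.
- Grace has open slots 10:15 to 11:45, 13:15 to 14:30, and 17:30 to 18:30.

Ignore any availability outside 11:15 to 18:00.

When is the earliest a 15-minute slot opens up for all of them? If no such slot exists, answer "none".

Anders free within 09:30–19:30: 10:30–14:00, 14:15–16:00.
Elena free within 09:30–19:30: 09:30–12:30, 13:00–13:15, 15:00–19:30.
Anders ∩ Elena: 10:30–12:30, 13:00–13:15, 15:00–16:00.
Anders ∩ Elena ∩ Grace: 10:30–11:45.
Restricted to 11:15–18:00: 11:15–11:45.
Windows ≥ 15 min: 11:15–11:45.
Earliest such window starts at 11:15.

11:15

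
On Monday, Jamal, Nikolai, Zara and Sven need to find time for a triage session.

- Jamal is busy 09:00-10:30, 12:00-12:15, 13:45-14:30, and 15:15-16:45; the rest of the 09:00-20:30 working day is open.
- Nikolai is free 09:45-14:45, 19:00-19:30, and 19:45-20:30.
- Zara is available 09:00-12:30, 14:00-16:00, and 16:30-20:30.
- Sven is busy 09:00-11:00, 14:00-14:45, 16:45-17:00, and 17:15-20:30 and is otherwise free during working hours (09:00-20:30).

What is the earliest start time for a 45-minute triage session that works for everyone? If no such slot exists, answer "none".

11:00

Jamal free within 09:00–20:30: 10:30–12:00, 12:15–13:45, 14:30–15:15, 16:45–20:30.
Sven free within 09:00–20:30: 11:00–14:00, 14:45–16:45, 17:00–17:15.
Jamal ∩ Nikolai: 10:30–12:00, 12:15–13:45, 14:30–14:45, 19:00–19:30, 19:45–20:30.
Jamal ∩ Nikolai ∩ Zara: 10:30–12:00, 12:15–12:30, 14:30–14:45, 19:00–19:30, 19:45–20:30.
Jamal ∩ Nikolai ∩ Zara ∩ Sven: 11:00–12:00, 12:15–12:30.
Windows ≥ 45 min: 11:00–12:00.
Earliest such window starts at 11:00.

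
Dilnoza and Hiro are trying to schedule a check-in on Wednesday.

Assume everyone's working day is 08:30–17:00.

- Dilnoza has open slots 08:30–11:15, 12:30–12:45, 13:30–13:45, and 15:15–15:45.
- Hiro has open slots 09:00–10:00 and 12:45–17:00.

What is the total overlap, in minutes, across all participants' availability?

105 minutes

Dilnoza ∩ Hiro: 09:00–10:00, 13:30–13:45, 15:15–15:45.
Total common minutes: 60 + 15 + 30 = 105.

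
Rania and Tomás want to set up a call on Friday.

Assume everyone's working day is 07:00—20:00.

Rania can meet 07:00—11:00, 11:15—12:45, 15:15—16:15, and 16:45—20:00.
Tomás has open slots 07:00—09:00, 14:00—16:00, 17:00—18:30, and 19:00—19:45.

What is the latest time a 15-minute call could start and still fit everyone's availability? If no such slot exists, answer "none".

Rania ∩ Tomás: 07:00–09:00, 15:15–16:00, 17:00–18:30, 19:00–19:45.
Windows ≥ 15 min: 07:00–09:00, 15:15–16:00, 17:00–18:30, 19:00–19:45.
Latest start in the last window 19:00–19:45 is 19:45 − 15 min = 19:30.

19:30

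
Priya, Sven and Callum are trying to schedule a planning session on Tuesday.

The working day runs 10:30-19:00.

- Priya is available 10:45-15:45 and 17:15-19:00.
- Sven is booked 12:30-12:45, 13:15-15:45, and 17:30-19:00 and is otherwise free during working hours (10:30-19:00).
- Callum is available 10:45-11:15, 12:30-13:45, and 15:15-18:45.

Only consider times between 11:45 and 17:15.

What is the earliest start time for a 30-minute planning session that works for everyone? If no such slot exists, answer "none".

12:45

Sven free within 10:30–19:00: 10:30–12:30, 12:45–13:15, 15:45–17:30.
Priya ∩ Sven: 10:45–12:30, 12:45–13:15, 17:15–17:30.
Priya ∩ Sven ∩ Callum: 10:45–11:15, 12:45–13:15, 17:15–17:30.
Restricted to 11:45–17:15: 12:45–13:15.
Windows ≥ 30 min: 12:45–13:15.
Earliest such window starts at 12:45.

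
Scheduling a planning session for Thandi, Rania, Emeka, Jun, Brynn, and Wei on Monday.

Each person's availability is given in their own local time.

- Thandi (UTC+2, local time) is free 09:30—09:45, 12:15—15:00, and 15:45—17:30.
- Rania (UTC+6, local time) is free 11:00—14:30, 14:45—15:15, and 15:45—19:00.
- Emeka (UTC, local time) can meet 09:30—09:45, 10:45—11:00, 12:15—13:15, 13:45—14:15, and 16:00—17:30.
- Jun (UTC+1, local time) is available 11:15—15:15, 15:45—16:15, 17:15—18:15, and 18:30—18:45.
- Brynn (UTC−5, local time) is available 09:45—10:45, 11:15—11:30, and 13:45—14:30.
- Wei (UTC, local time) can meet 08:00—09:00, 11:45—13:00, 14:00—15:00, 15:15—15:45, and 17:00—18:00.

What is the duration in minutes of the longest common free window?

0 minutes

Thandi → UTC: 07:30–07:45, 10:15–13:00, 13:45–15:30.
Rania → UTC: 05:00–08:30, 08:45–09:15, 09:45–13:00.
Emeka → UTC: 09:30–09:45, 10:45–11:00, 12:15–13:15, 13:45–14:15, 16:00–17:30.
Jun → UTC: 10:15–14:15, 14:45–15:15, 16:15–17:15, 17:30–17:45.
Brynn → UTC: 14:45–15:45, 16:15–16:30, 18:45–19:30.
Wei → UTC: 08:00–09:00, 11:45–13:00, 14:00–15:00, 15:15–15:45, 17:00–18:00.
Thandi ∩ Rania: 07:30–07:45, 10:15–13:00.
Thandi ∩ Rania ∩ Emeka: 10:45–11:00, 12:15–13:00.
Thandi ∩ Rania ∩ Emeka ∩ Jun: 10:45–11:00, 12:15–13:00.
Thandi ∩ Rania ∩ Emeka ∩ Jun ∩ Brynn: (none).
Thandi ∩ Rania ∩ Emeka ∩ Jun ∩ Brynn ∩ Wei: (none).
No common window.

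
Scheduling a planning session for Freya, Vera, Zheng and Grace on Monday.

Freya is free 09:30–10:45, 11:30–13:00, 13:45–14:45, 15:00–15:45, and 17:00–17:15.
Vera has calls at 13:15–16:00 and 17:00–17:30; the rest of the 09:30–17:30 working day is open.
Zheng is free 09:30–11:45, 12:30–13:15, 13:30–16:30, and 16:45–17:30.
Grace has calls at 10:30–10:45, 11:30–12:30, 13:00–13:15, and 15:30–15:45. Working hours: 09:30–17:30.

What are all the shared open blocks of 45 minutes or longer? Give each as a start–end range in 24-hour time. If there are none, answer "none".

09:30–10:30

Vera free within 09:30–17:30: 09:30–13:15, 16:00–17:00.
Grace free within 09:30–17:30: 09:30–10:30, 10:45–11:30, 12:30–13:00, 13:15–15:30, 15:45–17:30.
Freya ∩ Vera: 09:30–10:45, 11:30–13:00.
Freya ∩ Vera ∩ Zheng: 09:30–10:45, 11:30–11:45, 12:30–13:00.
Freya ∩ Vera ∩ Zheng ∩ Grace: 09:30–10:30, 12:30–13:00.
Windows ≥ 45 min: 09:30–10:30.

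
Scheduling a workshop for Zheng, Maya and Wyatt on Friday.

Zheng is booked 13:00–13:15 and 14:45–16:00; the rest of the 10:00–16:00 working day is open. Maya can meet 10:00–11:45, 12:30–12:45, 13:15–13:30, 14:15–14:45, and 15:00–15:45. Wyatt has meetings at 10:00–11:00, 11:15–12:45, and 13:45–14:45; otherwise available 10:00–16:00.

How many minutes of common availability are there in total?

Zheng free within 10:00–16:00: 10:00–13:00, 13:15–14:45.
Wyatt free within 10:00–16:00: 11:00–11:15, 12:45–13:45, 14:45–16:00.
Zheng ∩ Maya: 10:00–11:45, 12:30–12:45, 13:15–13:30, 14:15–14:45.
Zheng ∩ Maya ∩ Wyatt: 11:00–11:15, 13:15–13:30.
Total common minutes: 15 + 15 = 30.

30 minutes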